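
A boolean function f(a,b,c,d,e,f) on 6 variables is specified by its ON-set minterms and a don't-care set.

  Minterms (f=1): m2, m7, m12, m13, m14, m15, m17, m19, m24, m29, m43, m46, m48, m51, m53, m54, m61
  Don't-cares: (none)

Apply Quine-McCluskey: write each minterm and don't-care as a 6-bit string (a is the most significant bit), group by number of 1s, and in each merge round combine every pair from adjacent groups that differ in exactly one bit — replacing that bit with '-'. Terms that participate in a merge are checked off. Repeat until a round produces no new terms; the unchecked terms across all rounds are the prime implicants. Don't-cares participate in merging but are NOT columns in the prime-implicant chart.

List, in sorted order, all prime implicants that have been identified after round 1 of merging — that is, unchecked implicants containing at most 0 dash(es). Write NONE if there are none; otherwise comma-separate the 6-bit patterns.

000010, 011000, 101011, 110000, 110110

[col 0] 000010, 000111*, 001100*, 001101*, 001110*, 001111*, 010001*, 010011*, 011000, 011101*, 101011, 101110*, 110000, 110011*, 110101*, 110110, 111101*
[col 1] -01110, -10011, -11101, 0-1101, 00-111, 0011-0*, 0011-1*, 00110-*, 00111-*, 0100-1, 11-101
[col 2] 0011--
Prime implicants: -01110, -10011, -11101, 0-1101, 00-111, 000010, 0011--, 0100-1, 011000, 101011, 11-101, 110000, 110110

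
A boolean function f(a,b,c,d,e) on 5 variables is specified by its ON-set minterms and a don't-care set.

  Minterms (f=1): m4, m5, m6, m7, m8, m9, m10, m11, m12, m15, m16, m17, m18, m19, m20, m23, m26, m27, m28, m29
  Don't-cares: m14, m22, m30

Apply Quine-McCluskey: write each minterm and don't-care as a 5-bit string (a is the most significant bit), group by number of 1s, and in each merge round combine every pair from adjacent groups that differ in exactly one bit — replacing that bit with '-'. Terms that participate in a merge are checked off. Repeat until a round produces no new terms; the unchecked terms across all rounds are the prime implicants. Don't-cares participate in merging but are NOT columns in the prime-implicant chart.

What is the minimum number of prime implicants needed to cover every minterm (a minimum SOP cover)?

Round 0: 00100✓ 00101✓ 00110✓ 00111✓ 01000✓ 01001✓ 01010✓ 01011✓ 01100✓ 01110✓ 01111✓ 10000✓ 10001✓ 10010✓ 10011✓ 10100✓ 10110✓ 10111✓ 11010✓ 11011✓ 11100✓ 11101✓ 11110✓
Round 1: -0100✓ -0110✓ -0111✓ -1010✓ -1011✓ -1100✓ -1110✓ 0-100✓ 0-110✓ 0-111✓ 001-0✓ 001-1✓ 0010-✓ 0011-✓ 01-00✓ 01-10✓ 01-11✓ 010-0✓ 010-1✓ 0100-✓ 0101-✓ 011-0✓ 0111-✓ 1-010✓ 1-011✓ 1-100✓ 1-110✓ 10-00✓ 10-10✓ 10-11✓ 100-0✓ 100-1✓ 1000-✓ 1001-✓ 101-0✓ 1011-✓ 11-10✓ 1101-✓ 111-0✓ 1110-
Round 2: --100✓ --110✓ -01-0✓ -011- -1-10 -101- -11-0✓ 0-1-0✓ 0-11- 001-- 01--0 01-1- 010-- 1--10 1-01- 1-1-0✓ 10--0 10-1- 100--
Round 3: --1-0
PIs = {--1-0, -011-, -1-10, -101-, 0-11-, 001--, 01--0, 01-1-, 010--, 1--10, 1-01-, 10--0, 10-1-, 100--, 1110-}
Coverage chart:
  m4: --1-0,001--
  m5: 001-- ←essential
  m6: --1-0,-011-,0-11-,001--
  m7: -011-,0-11-,001--
  m8: 01--0,010--
  m9: 010-- ←essential
  m10: -1-10,-101-,01--0,01-1-,010--
  m11: -101-,01-1-,010--
  m12: --1-0,01--0
  m15: 0-11-,01-1-
  m16: 10--0,100--
  m17: 100-- ←essential
  m18: 1--10,1-01-,10--0,10-1-,100--
  m19: 1-01-,10-1-,100--
  m20: --1-0,10--0
  m23: -011-,10-1-
  m26: -1-10,-101-,1--10,1-01-
  m27: -101-,1-01-
  m28: --1-0,1110-
  m29: 1110- ←essential
Essential: 001--, 010--, 100--, 1110-
Petrick residual → --1-0, -011-, -101-, 0-11-
Min cover (8 terms): ce' + b'cd + bc'd + a'cd + a'b'c + a'bc' + ab'c' + abcd'

8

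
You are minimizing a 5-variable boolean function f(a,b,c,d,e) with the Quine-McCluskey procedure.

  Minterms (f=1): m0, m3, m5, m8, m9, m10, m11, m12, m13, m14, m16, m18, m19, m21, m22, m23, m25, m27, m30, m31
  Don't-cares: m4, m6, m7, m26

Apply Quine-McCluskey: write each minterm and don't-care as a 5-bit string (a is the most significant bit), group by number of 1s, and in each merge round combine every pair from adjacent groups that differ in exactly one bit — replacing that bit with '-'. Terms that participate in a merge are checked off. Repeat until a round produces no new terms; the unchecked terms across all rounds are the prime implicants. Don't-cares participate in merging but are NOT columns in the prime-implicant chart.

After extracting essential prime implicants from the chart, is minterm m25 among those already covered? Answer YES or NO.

YES

Round 0: 00000✓ 00011✓ 00100✓ 00101✓ 00110✓ 00111✓ 01000✓ 01001✓ 01010✓ 01011✓ 01100✓ 01101✓ 01110✓ 10000✓ 10010✓ 10011✓ 10101✓ 10110✓ 10111✓ 11001✓ 11010✓ 11011✓ 11110✓ 11111✓
Round 1: -0000 -0011✓ -0101✓ -0110✓ -0111✓ -1001✓ -1010✓ -1011✓ -1110✓ 0-000✓ 0-011✓ 0-100✓ 0-101✓ 0-110✓ 00-00✓ 00-11✓ 001-0✓ 001-1✓ 0010-✓ 0011-✓ 01-00✓ 01-01✓ 01-10✓ 010-0✓ 010-1✓ 0100-✓ 0101-✓ 011-0✓ 0110-✓ 1-010✓ 1-011✓ 1-110✓ 1-111✓ 10-10✓ 10-11✓ 100-0 1001-✓ 101-1✓ 1011-✓ 11-10✓ 11-11✓ 110-1✓ 1101-✓ 1111-✓
Round 2: --011 --110 -0-11 -01-1 -011- -1-10 -10-1 -101- 0--00 0-1-0 0-10- 001-- 01--0 01-0- 010-- 1--10✓ 1--11✓ 1-01-✓ 1-11-✓ 10-1-✓ 11-1-✓
Round 3: 1--1-
PIs = {--011, --110, -0-11, -0000, -01-1, -011-, -1-10, -10-1, -101-, 0--00, 0-1-0, 0-10-, 001--, 01--0, 01-0-, 010--, 1--1-, 100-0}
Coverage chart:
  m0: -0000,0--00
  m3: --011,-0-11
  m5: -01-1,0-10-,001--
  m8: 0--00,01--0,01-0-,010--
  m9: -10-1,01-0-,010--
  m10: -1-10,-101-,01--0,010--
  m11: --011,-10-1,-101-,010--
  m12: 0--00,0-1-0,0-10-,01--0,01-0-
  m13: 0-10-,01-0-
  m14: --110,-1-10,0-1-0,01--0
  m16: -0000,100-0
  m18: 1--1-,100-0
  m19: --011,-0-11,1--1-
  m21: -01-1 ←essential
  m22: --110,-011-,1--1-
  m23: -0-11,-01-1,-011-,1--1-
  m25: -10-1 ←essential
  m27: --011,-10-1,-101-,1--1-
  m30: --110,-1-10,1--1-
  m31: 1--1- ←essential
Essential: -01-1, -10-1, 1--1-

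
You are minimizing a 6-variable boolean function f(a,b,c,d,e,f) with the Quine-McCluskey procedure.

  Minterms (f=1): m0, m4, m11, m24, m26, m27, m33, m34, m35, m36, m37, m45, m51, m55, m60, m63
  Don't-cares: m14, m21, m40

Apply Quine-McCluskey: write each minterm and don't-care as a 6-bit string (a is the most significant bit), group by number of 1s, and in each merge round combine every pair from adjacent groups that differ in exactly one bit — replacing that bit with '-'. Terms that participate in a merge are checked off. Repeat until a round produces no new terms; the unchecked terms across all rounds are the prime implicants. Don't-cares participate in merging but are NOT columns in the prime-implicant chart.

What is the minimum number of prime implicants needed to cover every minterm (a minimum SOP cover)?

Round 0: 000000✓ 000100✓ 001011✓ 001110 010101 011000✓ 011010✓ 011011✓ 100001✓ 100010✓ 100011✓ 100100✓ 100101✓ 101000 101101✓ 110011✓ 110111✓ 111100 111111✓
Round 1: -00100 0-1011 000-00 0110-0 01101- 1-0011 10-101 100-01 1000-1 10001- 10010- 11-111 110-11
PIs = {-00100, 0-1011, 000-00, 001110, 010101, 0110-0, 01101-, 1-0011, 10-101, 100-01, 1000-1, 10001-, 10010-, 101000, 11-111, 110-11, 111100}
Coverage chart:
  m0: 000-00 ←essential
  m4: -00100,000-00
  m11: 0-1011 ←essential
  m24: 0110-0 ←essential
  m26: 0110-0,01101-
  m27: 0-1011,01101-
  m33: 100-01,1000-1
  m34: 10001- ←essential
  m35: 1-0011,1000-1,10001-
  m36: -00100,10010-
  m37: 10-101,100-01,10010-
  m45: 10-101 ←essential
  m51: 1-0011,110-11
  m55: 11-111,110-11
  m60: 111100 ←essential
  m63: 11-111 ←essential
Essential: 0-1011, 000-00, 0110-0, 10-101, 10001-, 11-111, 111100
Petrick residual → -00100, 1-0011, 100-01
Min cover (10 terms): b'c'de'f' + a'cd'ef + a'b'c'e'f' + a'bcd'f' + ac'd'ef + ab'de'f + ab'c'e'f + ab'c'd'e + abdef + abcde'f'

10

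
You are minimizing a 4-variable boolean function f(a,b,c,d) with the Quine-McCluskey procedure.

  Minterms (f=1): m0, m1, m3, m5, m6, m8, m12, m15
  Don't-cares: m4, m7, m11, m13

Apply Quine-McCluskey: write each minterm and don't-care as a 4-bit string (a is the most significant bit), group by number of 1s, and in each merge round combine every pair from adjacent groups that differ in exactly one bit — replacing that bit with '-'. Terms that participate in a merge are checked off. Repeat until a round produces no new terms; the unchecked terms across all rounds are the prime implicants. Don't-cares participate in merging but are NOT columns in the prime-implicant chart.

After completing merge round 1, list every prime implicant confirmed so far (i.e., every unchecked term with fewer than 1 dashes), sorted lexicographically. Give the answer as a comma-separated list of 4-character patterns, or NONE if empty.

Round 0: 0000✓ 0001✓ 0011✓ 0100✓ 0101✓ 0110✓ 0111✓ 1000✓ 1011✓ 1100✓ 1101✓ 1111✓
Round 1: -000✓ -011✓ -100✓ -101✓ -111✓ 0-00✓ 0-01✓ 0-11✓ 00-1✓ 000-✓ 01-0✓ 01-1✓ 010-✓ 011-✓ 1-00✓ 1-11✓ 11-1✓ 110-✓
Round 2: --00 --11 -1-1 -10- 0--1 0-0- 01--
PIs = {--00, --11, -1-1, -10-, 0--1, 0-0-, 01--}

NONE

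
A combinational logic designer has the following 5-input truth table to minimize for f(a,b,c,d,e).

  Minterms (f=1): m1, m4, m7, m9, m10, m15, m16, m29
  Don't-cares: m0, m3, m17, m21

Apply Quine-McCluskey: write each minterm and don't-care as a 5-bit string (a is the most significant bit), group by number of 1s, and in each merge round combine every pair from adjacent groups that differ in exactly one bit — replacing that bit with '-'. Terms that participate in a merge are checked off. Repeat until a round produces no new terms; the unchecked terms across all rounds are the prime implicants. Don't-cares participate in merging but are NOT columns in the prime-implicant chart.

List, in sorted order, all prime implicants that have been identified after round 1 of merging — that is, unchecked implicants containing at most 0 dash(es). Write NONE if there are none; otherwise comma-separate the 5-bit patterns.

01010

[col 0] 00000*, 00001*, 00011*, 00100*, 00111*, 01001*, 01010, 01111*, 10000*, 10001*, 10101*, 11101*
[col 1] -0000*, -0001*, 0-001, 0-111, 00-00, 00-11, 000-1, 0000-*, 1-101, 10-01, 1000-*
[col 2] -000-
Prime implicants: -000-, 0-001, 0-111, 00-00, 00-11, 000-1, 01010, 1-101, 10-01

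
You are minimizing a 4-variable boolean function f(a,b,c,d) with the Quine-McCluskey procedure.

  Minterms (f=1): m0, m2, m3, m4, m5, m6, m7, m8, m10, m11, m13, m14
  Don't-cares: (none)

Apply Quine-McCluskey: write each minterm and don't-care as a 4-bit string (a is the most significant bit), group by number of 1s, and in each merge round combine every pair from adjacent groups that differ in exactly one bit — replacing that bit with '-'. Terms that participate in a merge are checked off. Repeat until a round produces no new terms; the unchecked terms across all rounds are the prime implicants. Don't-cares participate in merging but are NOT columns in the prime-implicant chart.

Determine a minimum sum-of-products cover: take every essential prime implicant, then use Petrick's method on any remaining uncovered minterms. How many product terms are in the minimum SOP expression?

5

[col 0] 0000*, 0010*, 0011*, 0100*, 0101*, 0110*, 0111*, 1000*, 1010*, 1011*, 1101*, 1110*
[col 1] -000*, -010*, -011*, -101, -110*, 0-00*, 0-10*, 0-11*, 00-0*, 001-*, 01-0*, 01-1*, 010-*, 011-*, 1-10*, 10-0*, 101-*
[col 2] --10, -0-0, -01-, 0--0, 0-1-, 01--
Prime implicants: --10, -0-0, -01-, -101, 0--0, 0-1-, 01--
PI chart (minterm → PIs covering it):
  0 | -0-0,0--0
  2 | --10,-0-0,-01-,0--0,0-1-
  3 | -01-,0-1-
  4 | 0--0,01--
  5 | -101,01--
  6 | --10,0--0,0-1-,01--
  7 | 0-1-,01--
  8 | -0-0  (sole → essential)
  10 | --10,-0-0,-01-
  11 | -01-  (sole → essential)
  13 | -101  (sole → essential)
  14 | --10  (sole → essential)
Essential prime implicants: --10, -0-0, -01-, -101
Petrick residual → 01--
Minimum SOP uses 5 PIs: cd' + b'd' + b'c + bc'd + a'b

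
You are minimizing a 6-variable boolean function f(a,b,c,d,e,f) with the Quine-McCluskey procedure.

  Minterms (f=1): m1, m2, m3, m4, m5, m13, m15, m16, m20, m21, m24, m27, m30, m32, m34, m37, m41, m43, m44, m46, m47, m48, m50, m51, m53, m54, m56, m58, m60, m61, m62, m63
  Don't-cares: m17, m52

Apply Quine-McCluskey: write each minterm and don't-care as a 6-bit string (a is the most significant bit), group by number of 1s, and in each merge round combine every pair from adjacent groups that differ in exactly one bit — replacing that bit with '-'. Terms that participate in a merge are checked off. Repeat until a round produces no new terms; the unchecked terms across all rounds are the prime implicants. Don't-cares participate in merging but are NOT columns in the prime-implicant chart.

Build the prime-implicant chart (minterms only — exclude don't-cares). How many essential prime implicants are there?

10

Round 0: 000001✓ 000010✓ 000011✓ 000100✓ 000101✓ 001101✓ 001111✓ 010000✓ 010001✓ 010100✓ 010101✓ 011000✓ 011011 011110✓ 100000✓ 100010✓ 100101✓ 101001✓ 101011✓ 101100✓ 101110✓ 101111✓ 110000✓ 110010✓ 110011✓ 110100✓ 110101✓ 110110✓ 111000✓ 111010✓ 111100✓ 111101✓ 111110✓ 111111✓
Round 1: -00010 -00101✓ -01111 -10000✓ -10100✓ -10101✓ -11000✓ -11110 0-0001✓ 0-0100✓ 0-0101✓ 00-101 000-01✓ 0000-1 00001- 00010-✓ 0011-1 01-000✓ 010-00✓ 010-01✓ 01000-✓ 01010-✓ 1-0000✓ 1-0010✓ 1-0101✓ 1-1100✓ 1-1110✓ 1-1111✓ 1000-0✓ 101-11 1010-1 1011-0✓ 10111-✓ 11-000✓ 11-010✓ 11-100✓ 11-101✓ 11-110✓ 110-00✓ 110-10✓ 1100-0✓ 11001- 1101-0✓ 11010-✓ 111-00✓ 111-10✓ 1110-0✓ 1111-0✓ 1111-1✓ 11110-✓ 11111-✓
Round 2: --0101 -1-000 -10-00 -1010- 0-0-01 0-010- 010-0- 1-00-0 1-11-0 1-111- 11--00✓ 11--10✓ 11-0-0✓ 11-1-0✓ 11-10- 110--0✓ 111--0✓ 1111--
Round 3: 11---0
PIs = {--0101, -00010, -01111, -1-000, -10-00, -1010-, -11110, 0-0-01, 0-010-, 00-101, 0000-1, 00001-, 0011-1, 010-0-, 011011, 1-00-0, 1-11-0, 1-111-, 101-11, 1010-1, 11---0, 11-10-, 11001-, 1111--}
Coverage chart:
  m1: 0-0-01,0000-1
  m2: -00010,00001-
  m3: 0000-1,00001-
  m4: 0-010- ←essential
  m5: --0101,0-0-01,0-010-,00-101
  m13: 00-101,0011-1
  m15: -01111,0011-1
  m16: -1-000,-10-00,010-0-
  m20: -10-00,-1010-,0-010-,010-0-
  m21: --0101,-1010-,0-0-01,0-010-,010-0-
  m24: -1-000 ←essential
  m27: 011011 ←essential
  m30: -11110 ←essential
  m32: 1-00-0 ←essential
  m34: -00010,1-00-0
  m37: --0101 ←essential
  m41: 1010-1 ←essential
  m43: 101-11,1010-1
  m44: 1-11-0 ←essential
  m46: 1-11-0,1-111-
  m47: -01111,1-111-,101-11
  m48: -1-000,-10-00,1-00-0,11---0
  m50: 1-00-0,11---0,11001-
  m51: 11001- ←essential
  m53: --0101,-1010-,11-10-
  m54: 11---0 ←essential
  m56: -1-000,11---0
  m58: 11---0 ←essential
  m60: 1-11-0,11---0,11-10-,1111--
  m61: 11-10-,1111--
  m62: -11110,1-11-0,1-111-,11---0,1111--
  m63: 1-111-,1111--
Essential: --0101, -1-000, -11110, 0-010-, 011011, 1-00-0, 1-11-0, 1010-1, 11---0, 11001-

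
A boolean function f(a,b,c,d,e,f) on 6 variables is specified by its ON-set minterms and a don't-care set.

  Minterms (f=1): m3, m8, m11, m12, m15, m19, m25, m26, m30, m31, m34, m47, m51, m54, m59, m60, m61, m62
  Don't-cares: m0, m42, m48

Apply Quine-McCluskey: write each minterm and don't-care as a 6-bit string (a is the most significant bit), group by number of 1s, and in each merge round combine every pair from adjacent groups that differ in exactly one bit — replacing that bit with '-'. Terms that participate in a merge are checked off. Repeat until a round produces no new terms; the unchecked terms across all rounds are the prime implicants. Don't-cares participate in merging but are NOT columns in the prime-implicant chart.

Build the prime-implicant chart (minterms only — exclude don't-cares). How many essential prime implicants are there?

8

Round 0: 000000✓ 000011✓ 001000✓ 001011✓ 001100✓ 001111✓ 010011✓ 011001 011010✓ 011110✓ 011111✓ 100010✓ 101010✓ 101111✓ 110000 110011✓ 110110✓ 111011✓ 111100✓ 111101✓ 111110✓
Round 1: -01111 -10011 -11110 0-0011 0-1111 00-000 00-011 001-00 001-11 011-10 01111- 10-010 11-011 11-110 1111-0 11110-
PIs = {-01111, -10011, -11110, 0-0011, 0-1111, 00-000, 00-011, 001-00, 001-11, 011-10, 011001, 01111-, 10-010, 11-011, 11-110, 110000, 1111-0, 11110-}
Coverage chart:
  m3: 0-0011,00-011
  m8: 00-000,001-00
  m11: 00-011,001-11
  m12: 001-00 ←essential
  m15: -01111,0-1111,001-11
  m19: -10011,0-0011
  m25: 011001 ←essential
  m26: 011-10 ←essential
  m30: -11110,011-10,01111-
  m31: 0-1111,01111-
  m34: 10-010 ←essential
  m47: -01111 ←essential
  m51: -10011,11-011
  m54: 11-110 ←essential
  m59: 11-011 ←essential
  m60: 1111-0,11110-
  m61: 11110- ←essential
  m62: -11110,11-110,1111-0
Essential: -01111, 001-00, 011-10, 011001, 10-010, 11-011, 11-110, 11110-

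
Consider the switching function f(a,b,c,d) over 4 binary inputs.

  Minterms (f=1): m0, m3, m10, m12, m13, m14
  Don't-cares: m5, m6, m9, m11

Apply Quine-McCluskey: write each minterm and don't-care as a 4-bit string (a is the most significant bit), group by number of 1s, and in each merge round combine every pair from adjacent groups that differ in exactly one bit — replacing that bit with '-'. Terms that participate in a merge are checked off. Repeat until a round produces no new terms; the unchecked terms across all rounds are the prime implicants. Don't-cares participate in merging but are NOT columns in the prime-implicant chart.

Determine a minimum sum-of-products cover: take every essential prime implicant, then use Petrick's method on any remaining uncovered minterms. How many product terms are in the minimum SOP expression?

4

[col 0] 0000, 0011*, 0101*, 0110*, 1001*, 1010*, 1011*, 1100*, 1101*, 1110*
[col 1] -011, -101, -110, 1-01, 1-10, 10-1, 101-, 11-0, 110-
Prime implicants: -011, -101, -110, 0000, 1-01, 1-10, 10-1, 101-, 11-0, 110-
PI chart (minterm → PIs covering it):
  0 | 0000  (sole → essential)
  3 | -011  (sole → essential)
  10 | 1-10,101-
  12 | 11-0,110-
  13 | -101,1-01,110-
  14 | -110,1-10,11-0
Essential prime implicants: -011, 0000
Petrick residual → 1-10, 110-
Minimum SOP uses 4 PIs: b'cd + a'b'c'd' + acd' + abc'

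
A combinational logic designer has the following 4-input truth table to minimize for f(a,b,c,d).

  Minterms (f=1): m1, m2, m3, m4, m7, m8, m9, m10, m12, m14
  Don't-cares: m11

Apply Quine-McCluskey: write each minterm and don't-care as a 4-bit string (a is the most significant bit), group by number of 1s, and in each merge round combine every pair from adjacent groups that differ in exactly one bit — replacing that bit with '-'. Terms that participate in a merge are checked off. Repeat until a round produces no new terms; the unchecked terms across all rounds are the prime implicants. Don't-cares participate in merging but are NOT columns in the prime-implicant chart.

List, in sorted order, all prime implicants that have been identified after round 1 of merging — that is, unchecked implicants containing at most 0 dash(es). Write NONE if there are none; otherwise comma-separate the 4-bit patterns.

NONE

size-2^0 implicants → 0001(✓)  0010(✓)  0011(✓)  0100(✓)  0111(✓)  1000(✓)  1001(✓)  1010(✓)  1011(✓)  1100(✓)  1110(✓)
size-2^1 implicants → -001(✓)  -010(✓)  -011(✓)  -100  0-11  00-1(✓)  001-(✓)  1-00(✓)  1-10(✓)  10-0(✓)  10-1(✓)  100-(✓)  101-(✓)  11-0(✓)
size-2^2 implicants → -0-1  -01-  1--0  10--
Unchecked terms (primes): -0-1, -01-, -100, 0-11, 1--0, 10--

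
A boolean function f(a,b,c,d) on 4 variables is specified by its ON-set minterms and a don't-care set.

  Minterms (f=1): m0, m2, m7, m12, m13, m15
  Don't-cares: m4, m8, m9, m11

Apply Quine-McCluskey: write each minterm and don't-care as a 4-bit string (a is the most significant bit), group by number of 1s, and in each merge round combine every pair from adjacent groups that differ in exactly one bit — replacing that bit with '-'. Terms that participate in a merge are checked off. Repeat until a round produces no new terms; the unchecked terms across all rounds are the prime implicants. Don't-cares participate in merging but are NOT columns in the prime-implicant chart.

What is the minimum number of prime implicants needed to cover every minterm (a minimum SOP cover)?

size-2^0 implicants → 0000(✓)  0010(✓)  0100(✓)  0111(✓)  1000(✓)  1001(✓)  1011(✓)  1100(✓)  1101(✓)  1111(✓)
size-2^1 implicants → -000(✓)  -100(✓)  -111  0-00(✓)  00-0  1-00(✓)  1-01(✓)  1-11(✓)  10-1(✓)  100-(✓)  11-1(✓)  110-(✓)
size-2^2 implicants → --00  1--1  1-0-
Unchecked terms (primes): --00, -111, 00-0, 1--1, 1-0-
Minterm coverage:
  m0 ⊆ --00,00-0
  m2 ⊆ 00-0 [E]
  m7 ⊆ -111 [E]
  m12 ⊆ --00,1-0-
  m13 ⊆ 1--1,1-0-
  m15 ⊆ -111,1--1
E = {-111, 00-0}
Petrick residual → 1-0-
Cover = bcd + a'b'd' + ac'  |cover|=3

3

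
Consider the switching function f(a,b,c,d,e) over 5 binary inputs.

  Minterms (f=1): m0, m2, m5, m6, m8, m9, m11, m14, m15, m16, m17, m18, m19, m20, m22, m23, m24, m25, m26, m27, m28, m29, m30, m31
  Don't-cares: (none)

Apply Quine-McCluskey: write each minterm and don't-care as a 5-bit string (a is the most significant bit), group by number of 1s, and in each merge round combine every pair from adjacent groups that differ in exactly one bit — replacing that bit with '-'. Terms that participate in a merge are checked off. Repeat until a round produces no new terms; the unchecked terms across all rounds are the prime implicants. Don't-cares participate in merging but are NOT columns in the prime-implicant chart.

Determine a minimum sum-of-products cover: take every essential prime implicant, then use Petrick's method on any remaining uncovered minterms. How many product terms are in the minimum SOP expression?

Round 0: 00000✓ 00010✓ 00101 00110✓ 01000✓ 01001✓ 01011✓ 01110✓ 01111✓ 10000✓ 10001✓ 10010✓ 10011✓ 10100✓ 10110✓ 10111✓ 11000✓ 11001✓ 11010✓ 11011✓ 11100✓ 11101✓ 11110✓ 11111✓
Round 1: -0000✓ -0010✓ -0110✓ -1000✓ -1001✓ -1011✓ -1110✓ -1111✓ 0-000✓ 0-110✓ 00-10✓ 000-0✓ 01-11✓ 010-1✓ 0100-✓ 0111-✓ 1-000✓ 1-001✓ 1-010✓ 1-011✓ 1-100✓ 1-110✓ 1-111✓ 10-00✓ 10-10✓ 10-11✓ 100-0✓ 100-1✓ 1000-✓ 1001-✓ 101-0✓ 1011-✓ 11-00✓ 11-01✓ 11-10✓ 11-11✓ 110-0✓ 110-1✓ 1100-✓ 1101-✓ 111-0✓ 111-1✓ 1110-✓ 1111-✓
Round 2: --000 --110 -0-10 -00-0 -1-11 -10-1 -100- -111- 1--00✓ 1--10✓ 1--11✓ 1-0-0✓ 1-0-1✓ 1-00-✓ 1-01-✓ 1-1-0✓ 1-11-✓ 10--0✓ 10-1-✓ 100--✓ 11--0✓ 11--1✓ 11-0-✓ 11-1-✓ 110--✓ 111--✓
Round 3: 1---0 1--1- 1-0-- 11---
PIs = {--000, --110, -0-10, -00-0, -1-11, -10-1, -100-, -111-, 00101, 1---0, 1--1-, 1-0--, 11---}
Coverage chart:
  m0: --000,-00-0
  m2: -0-10,-00-0
  m5: 00101 ←essential
  m6: --110,-0-10
  m8: --000,-100-
  m9: -10-1,-100-
  m11: -1-11,-10-1
  m14: --110,-111-
  m15: -1-11,-111-
  m16: --000,-00-0,1---0,1-0--
  m17: 1-0-- ←essential
  m18: -0-10,-00-0,1---0,1--1-,1-0--
  m19: 1--1-,1-0--
  m20: 1---0 ←essential
  m22: --110,-0-10,1---0,1--1-
  m23: 1--1- ←essential
  m24: --000,-100-,1---0,1-0--,11---
  m25: -10-1,-100-,1-0--,11---
  m26: 1---0,1--1-,1-0--,11---
  m27: -1-11,-10-1,1--1-,1-0--,11---
  m28: 1---0,11---
  m29: 11--- ←essential
  m30: --110,-111-,1---0,1--1-,11---
  m31: -1-11,-111-,1--1-,11---
Essential: 00101, 1---0, 1--1-, 1-0--, 11---
Petrick residual → --000, -0-10, -10-1, -111-
Min cover (9 terms): c'd'e' + b'de' + bc'e + bcd + a'b'cd'e + ae' + ad + ac' + ab

9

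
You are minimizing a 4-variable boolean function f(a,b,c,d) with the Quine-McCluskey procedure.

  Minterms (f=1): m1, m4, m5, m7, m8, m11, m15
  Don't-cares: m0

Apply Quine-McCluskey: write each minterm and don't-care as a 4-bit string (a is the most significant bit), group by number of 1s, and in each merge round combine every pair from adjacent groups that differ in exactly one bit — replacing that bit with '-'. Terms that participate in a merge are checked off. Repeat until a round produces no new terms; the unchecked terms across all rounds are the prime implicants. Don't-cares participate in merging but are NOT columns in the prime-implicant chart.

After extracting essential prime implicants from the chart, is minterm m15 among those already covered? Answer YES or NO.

YES

Round 0: 0000✓ 0001✓ 0100✓ 0101✓ 0111✓ 1000✓ 1011✓ 1111✓
Round 1: -000 -111 0-00✓ 0-01✓ 000-✓ 01-1 010-✓ 1-11
Round 2: 0-0-
PIs = {-000, -111, 0-0-, 01-1, 1-11}
Coverage chart:
  m1: 0-0- ←essential
  m4: 0-0- ←essential
  m5: 0-0-,01-1
  m7: -111,01-1
  m8: -000 ←essential
  m11: 1-11 ←essential
  m15: -111,1-11
Essential: -000, 0-0-, 1-11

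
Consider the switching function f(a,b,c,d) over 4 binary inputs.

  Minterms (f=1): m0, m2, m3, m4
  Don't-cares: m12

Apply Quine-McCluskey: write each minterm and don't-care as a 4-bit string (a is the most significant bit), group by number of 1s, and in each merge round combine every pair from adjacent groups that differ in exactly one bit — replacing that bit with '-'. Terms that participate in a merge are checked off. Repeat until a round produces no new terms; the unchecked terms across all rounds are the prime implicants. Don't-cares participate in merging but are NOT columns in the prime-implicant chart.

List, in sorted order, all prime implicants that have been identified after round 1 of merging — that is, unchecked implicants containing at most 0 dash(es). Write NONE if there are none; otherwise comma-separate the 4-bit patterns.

Round 0: 0000✓ 0010✓ 0011✓ 0100✓ 1100✓
Round 1: -100 0-00 00-0 001-
PIs = {-100, 0-00, 00-0, 001-}

NONE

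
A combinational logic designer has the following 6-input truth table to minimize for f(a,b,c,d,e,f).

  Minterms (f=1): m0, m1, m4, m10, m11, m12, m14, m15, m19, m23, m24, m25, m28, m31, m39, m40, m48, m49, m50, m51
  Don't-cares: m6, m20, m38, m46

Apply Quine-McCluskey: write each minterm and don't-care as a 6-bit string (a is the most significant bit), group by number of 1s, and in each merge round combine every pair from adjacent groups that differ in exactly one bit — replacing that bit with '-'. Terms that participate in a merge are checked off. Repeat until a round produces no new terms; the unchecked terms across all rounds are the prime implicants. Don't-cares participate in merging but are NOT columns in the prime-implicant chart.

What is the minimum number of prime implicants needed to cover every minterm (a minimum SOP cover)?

9

[col 0] 000000*, 000001*, 000100*, 000110*, 001010*, 001011*, 001100*, 001110*, 001111*, 010011*, 010100*, 010111*, 011000*, 011001*, 011100*, 011111*, 100110*, 100111*, 101000, 101110*, 110000*, 110001*, 110010*, 110011*
[col 1] -00110*, -01110*, -10011, 0-0100*, 0-1100*, 0-1111, 00-100*, 00-110*, 000-00, 00000-, 0001-0*, 001-10*, 001-11*, 00101-*, 0011-0*, 00111-*, 01-100*, 01-111, 010-11, 011-00, 01100-, 10-110*, 10011-, 1100-0*, 1100-1*, 11000-*, 11001-*
[col 2] -0-110, 0--100, 00-1-0, 001-1-, 1100--
Prime implicants: -0-110, -10011, 0--100, 0-1111, 00-1-0, 000-00, 00000-, 001-1-, 01-111, 010-11, 011-00, 01100-, 10011-, 101000, 1100--
PI chart (minterm → PIs covering it):
  0 | 000-00,00000-
  1 | 00000-  (sole → essential)
  4 | 0--100,00-1-0,000-00
  10 | 001-1-  (sole → essential)
  11 | 001-1-  (sole → essential)
  12 | 0--100,00-1-0
  14 | -0-110,00-1-0,001-1-
  15 | 0-1111,001-1-
  19 | -10011,010-11
  23 | 01-111,010-11
  24 | 011-00,01100-
  25 | 01100-  (sole → essential)
  28 | 0--100,011-00
  31 | 0-1111,01-111
  39 | 10011-  (sole → essential)
  40 | 101000  (sole → essential)
  48 | 1100--  (sole → essential)
  49 | 1100--  (sole → essential)
  50 | 1100--  (sole → essential)
  51 | -10011,1100--
Essential prime implicants: 00000-, 001-1-, 01100-, 10011-, 101000, 1100--
Petrick residual → -10011, 0--100, 01-111
Minimum SOP uses 9 PIs: bc'd'ef + a'de'f' + a'b'c'd'e' + a'b'ce + a'bdef + a'bcd'e' + ab'c'de + ab'cd'e'f' + abc'd'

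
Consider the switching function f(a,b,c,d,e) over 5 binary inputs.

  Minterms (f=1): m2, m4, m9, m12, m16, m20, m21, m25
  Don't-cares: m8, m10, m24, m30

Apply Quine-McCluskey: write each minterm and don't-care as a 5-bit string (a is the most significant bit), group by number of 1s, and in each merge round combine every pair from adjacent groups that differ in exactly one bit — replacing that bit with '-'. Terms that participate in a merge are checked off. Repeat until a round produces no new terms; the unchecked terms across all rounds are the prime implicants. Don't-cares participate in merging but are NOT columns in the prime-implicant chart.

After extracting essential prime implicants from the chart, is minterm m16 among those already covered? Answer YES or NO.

Round 0: 00010✓ 00100✓ 01000✓ 01001✓ 01010✓ 01100✓ 10000✓ 10100✓ 10101✓ 11000✓ 11001✓ 11110
Round 1: -0100 -1000✓ -1001✓ 0-010 0-100 01-00 010-0 0100-✓ 1-000 10-00 1010- 1100-✓
Round 2: -100-
PIs = {-0100, -100-, 0-010, 0-100, 01-00, 010-0, 1-000, 10-00, 1010-, 11110}
Coverage chart:
  m2: 0-010 ←essential
  m4: -0100,0-100
  m9: -100- ←essential
  m12: 0-100,01-00
  m16: 1-000,10-00
  m20: -0100,10-00,1010-
  m21: 1010- ←essential
  m25: -100- ←essential
Essential: -100-, 0-010, 1010-

NO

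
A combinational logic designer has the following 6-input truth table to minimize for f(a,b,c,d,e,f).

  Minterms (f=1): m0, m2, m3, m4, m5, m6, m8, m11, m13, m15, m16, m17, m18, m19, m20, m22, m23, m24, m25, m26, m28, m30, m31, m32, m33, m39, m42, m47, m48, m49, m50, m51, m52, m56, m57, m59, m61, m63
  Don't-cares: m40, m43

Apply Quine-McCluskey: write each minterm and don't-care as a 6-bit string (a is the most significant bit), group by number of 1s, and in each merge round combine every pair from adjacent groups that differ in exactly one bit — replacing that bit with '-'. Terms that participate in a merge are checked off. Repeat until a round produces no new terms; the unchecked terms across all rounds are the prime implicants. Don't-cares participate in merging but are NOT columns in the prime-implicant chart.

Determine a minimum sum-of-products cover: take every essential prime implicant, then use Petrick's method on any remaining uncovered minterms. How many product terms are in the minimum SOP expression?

size-2^0 implicants → 000000(✓)  000010(✓)  000011(✓)  000100(✓)  000101(✓)  000110(✓)  001000(✓)  001011(✓)  001101(✓)  001111(✓)  010000(✓)  010001(✓)  010010(✓)  010011(✓)  010100(✓)  010110(✓)  010111(✓)  011000(✓)  011001(✓)  011010(✓)  011100(✓)  011110(✓)  011111(✓)  100000(✓)  100001(✓)  100111(✓)  101000(✓)  101010(✓)  101011(✓)  101111(✓)  110000(✓)  110001(✓)  110010(✓)  110011(✓)  110100(✓)  111000(✓)  111001(✓)  111011(✓)  111101(✓)  111111(✓)
size-2^1 implicants → -00000(✓)  -01000(✓)  -01011(✓)  -01111(✓)  -10000(✓)  -10001(✓)  -10010(✓)  -10011(✓)  -10100(✓)  -11000(✓)  -11001(✓)  -11111(✓)  0-0000(✓)  0-0010(✓)  0-0011(✓)  0-0100(✓)  0-0110(✓)  0-1000(✓)  0-1111(✓)  00-000(✓)  00-011  00-101  000-00(✓)  000-10(✓)  0000-0(✓)  00001-(✓)  0001-0(✓)  00010-  001-11(✓)  0011-1  01-000(✓)  01-001(✓)  01-010(✓)  01-100(✓)  01-110(✓)  01-111(✓)  010-00(✓)  010-10(✓)  010-11(✓)  0100-0(✓)  0100-1(✓)  01000-(✓)  01001-(✓)  0101-0(✓)  01011-(✓)  011-00(✓)  011-10(✓)  0110-0(✓)  01100-(✓)  0111-0(✓)  01111-(✓)  1-0000(✓)  1-0001(✓)  1-1000(✓)  1-1011(✓)  1-1111(✓)  10-000(✓)  10-111  10000-(✓)  101-11(✓)  1010-0  10101-  11-000(✓)  11-001(✓)  11-011(✓)  110-00(✓)  1100-0(✓)  1100-1(✓)  11000-(✓)  11001-(✓)  111-01(✓)  111-11(✓)  1110-1(✓)  11100-(✓)  1111-1(✓)
size-2^2 implicants → --0000(✓)  --1000(✓)  --1111  -0-000(✓)  -01-11  -1-000(✓)  -1-001(✓)  -10-00  -100-0(✓)  -100-1(✓)  -1000-(✓)  -1001-(✓)  -1100-(✓)  0--000(✓)  0-0-00(✓)  0-0-10(✓)  0-00-0(✓)  0-001-  0-01-0(✓)  000--0(✓)  01--00(✓)  01--10(✓)  01-0-0(✓)  01-00-(✓)  01-1-0(✓)  01-11-  010--0(✓)  010-1-  0100--(✓)  011--0(✓)  1--000(✓)  1-000-  1-1-11  11-0-1  11-00-(✓)  1100--(✓)  111--1
size-2^3 implicants → ---000  -1-00-  -100--  0-0--0  01---0
Unchecked terms (primes): ---000, --1111, -01-11, -1-00-, -10-00, -100--, 0-0--0, 0-001-, 00-011, 00-101, 00010-, 0011-1, 01---0, 01-11-, 010-1-, 1-000-, 1-1-11, 10-111, 1010-0, 10101-, 11-0-1, 111--1
Minterm coverage:
  m0 ⊆ ---000,0-0--0
  m2 ⊆ 0-0--0,0-001-
  m3 ⊆ 0-001-,00-011
  m4 ⊆ 0-0--0,00010-
  m5 ⊆ 00-101,00010-
  m6 ⊆ 0-0--0 [E]
  m8 ⊆ ---000 [E]
  m11 ⊆ -01-11,00-011
  m13 ⊆ 00-101,0011-1
  m15 ⊆ --1111,-01-11,0011-1
  m16 ⊆ ---000,-1-00-,-10-00,-100--,0-0--0,01---0
  m17 ⊆ -1-00-,-100--
  m18 ⊆ -100--,0-0--0,0-001-,01---0,010-1-
  m19 ⊆ -100--,0-001-,010-1-
  m20 ⊆ -10-00,0-0--0,01---0
  m22 ⊆ 0-0--0,01---0,01-11-,010-1-
  m23 ⊆ 01-11-,010-1-
  m24 ⊆ ---000,-1-00-,01---0
  m25 ⊆ -1-00- [E]
  m26 ⊆ 01---0 [E]
  m28 ⊆ 01---0 [E]
  m30 ⊆ 01---0,01-11-
  m31 ⊆ --1111,01-11-
  m32 ⊆ ---000,1-000-
  m33 ⊆ 1-000- [E]
  m39 ⊆ 10-111 [E]
  m42 ⊆ 1010-0,10101-
  m47 ⊆ --1111,-01-11,1-1-11,10-111
  m48 ⊆ ---000,-1-00-,-10-00,-100--,1-000-
  m49 ⊆ -1-00-,-100--,1-000-,11-0-1
  m50 ⊆ -100-- [E]
  m51 ⊆ -100--,11-0-1
  m52 ⊆ -10-00 [E]
  m56 ⊆ ---000,-1-00-
  m57 ⊆ -1-00-,11-0-1,111--1
  m59 ⊆ 1-1-11,11-0-1,111--1
  m61 ⊆ 111--1 [E]
  m63 ⊆ --1111,1-1-11,111--1
E = {---000, -1-00-, -10-00, -100--, 0-0--0, 01---0, 1-000-, 10-111, 111--1}
Petrick residual → --1111, 00-011, 00-101, 01-11-, 1010-0
Cover = d'e'f' + cdef + bd'e' + bc'e'f' + bc'd' + a'c'f' + a'b'd'ef + a'b'de'f + a'bf' + a'bde + ac'd'e' + ab'def + ab'cd'f' + abcf  |cover|=14

14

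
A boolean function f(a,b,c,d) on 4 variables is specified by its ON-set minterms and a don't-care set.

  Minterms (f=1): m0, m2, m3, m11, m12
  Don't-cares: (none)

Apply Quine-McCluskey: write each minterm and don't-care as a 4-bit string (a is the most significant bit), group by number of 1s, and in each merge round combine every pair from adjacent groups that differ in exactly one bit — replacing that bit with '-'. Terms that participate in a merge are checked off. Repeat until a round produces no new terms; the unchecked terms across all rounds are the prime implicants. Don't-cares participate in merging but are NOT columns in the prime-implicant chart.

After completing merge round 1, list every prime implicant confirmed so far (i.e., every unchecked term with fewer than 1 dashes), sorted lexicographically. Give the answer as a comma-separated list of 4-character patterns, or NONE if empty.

size-2^0 implicants → 0000(✓)  0010(✓)  0011(✓)  1011(✓)  1100
size-2^1 implicants → -011  00-0  001-
Unchecked terms (primes): -011, 00-0, 001-, 1100

1100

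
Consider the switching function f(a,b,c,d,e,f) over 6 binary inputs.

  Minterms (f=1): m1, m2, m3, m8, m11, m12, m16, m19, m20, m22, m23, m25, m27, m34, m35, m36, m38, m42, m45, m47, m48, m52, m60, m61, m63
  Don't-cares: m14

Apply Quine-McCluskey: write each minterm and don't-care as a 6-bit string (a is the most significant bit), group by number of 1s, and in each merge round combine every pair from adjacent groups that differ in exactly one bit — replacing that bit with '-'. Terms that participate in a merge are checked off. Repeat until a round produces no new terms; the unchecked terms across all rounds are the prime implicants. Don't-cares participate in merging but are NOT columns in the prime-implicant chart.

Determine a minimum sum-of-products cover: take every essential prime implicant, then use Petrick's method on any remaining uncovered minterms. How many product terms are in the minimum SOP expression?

11

[col 0] 000001*, 000010*, 000011*, 001000*, 001011*, 001100*, 001110*, 010000*, 010011*, 010100*, 010110*, 010111*, 011001*, 011011*, 100010*, 100011*, 100100*, 100110*, 101010*, 101101*, 101111*, 110000*, 110100*, 111100*, 111101*, 111111*
[col 1] -00010*, -00011*, -10000*, -10100*, 0-0011*, 0-1011*, 00-011*, 0000-1, 00001-*, 001-00, 0011-0, 01-011*, 010-00*, 010-11, 0101-0, 01011-, 0110-1, 1-0100, 1-1101*, 1-1111*, 10-010, 100-10, 10001-*, 1001-0, 1011-1*, 11-100, 110-00*, 1111-1*, 11110-
[col 2] -0001-, -10-00, 0--011, 1-11-1
Prime implicants: -0001-, -10-00, 0--011, 0000-1, 001-00, 0011-0, 010-11, 0101-0, 01011-, 0110-1, 1-0100, 1-11-1, 10-010, 100-10, 1001-0, 11-100, 11110-
PI chart (minterm → PIs covering it):
  1 | 0000-1  (sole → essential)
  2 | -0001-  (sole → essential)
  3 | -0001-,0--011,0000-1
  8 | 001-00  (sole → essential)
  11 | 0--011  (sole → essential)
  12 | 001-00,0011-0
  16 | -10-00  (sole → essential)
  19 | 0--011,010-11
  20 | -10-00,0101-0
  22 | 0101-0,01011-
  23 | 010-11,01011-
  25 | 0110-1  (sole → essential)
  27 | 0--011,0110-1
  34 | -0001-,10-010,100-10
  35 | -0001-  (sole → essential)
  36 | 1-0100,1001-0
  38 | 100-10,1001-0
  42 | 10-010  (sole → essential)
  45 | 1-11-1  (sole → essential)
  47 | 1-11-1  (sole → essential)
  48 | -10-00  (sole → essential)
  52 | -10-00,1-0100,11-100
  60 | 11-100,11110-
  61 | 1-11-1,11110-
  63 | 1-11-1  (sole → essential)
Essential prime implicants: -0001-, -10-00, 0--011, 0000-1, 001-00, 0110-1, 1-11-1, 10-010
Petrick residual → 01011-, 1001-0, 11-100
Minimum SOP uses 11 PIs: b'c'd'e + bc'e'f' + a'd'ef + a'b'c'd'f + a'b'ce'f' + a'bc'de + a'bcd'f + acdf + ab'd'ef' + ab'c'df' + abde'f'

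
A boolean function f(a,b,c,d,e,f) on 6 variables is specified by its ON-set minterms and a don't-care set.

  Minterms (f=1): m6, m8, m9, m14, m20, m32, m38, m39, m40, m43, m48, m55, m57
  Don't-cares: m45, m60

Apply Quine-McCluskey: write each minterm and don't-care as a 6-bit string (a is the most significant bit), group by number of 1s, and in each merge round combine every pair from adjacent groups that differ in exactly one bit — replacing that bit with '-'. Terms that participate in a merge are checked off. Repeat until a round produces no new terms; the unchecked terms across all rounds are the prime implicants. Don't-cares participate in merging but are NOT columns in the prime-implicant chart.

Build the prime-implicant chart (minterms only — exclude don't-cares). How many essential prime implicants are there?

7

[col 0] 000110*, 001000*, 001001*, 001110*, 010100, 100000*, 100110*, 100111*, 101000*, 101011, 101101, 110000*, 110111*, 111001, 111100
[col 1] -00110, -01000, 00-110, 00100-, 1-0000, 1-0111, 10-000, 10011-
Prime implicants: -00110, -01000, 00-110, 00100-, 010100, 1-0000, 1-0111, 10-000, 10011-, 101011, 101101, 111001, 111100
PI chart (minterm → PIs covering it):
  6 | -00110,00-110
  8 | -01000,00100-
  9 | 00100-  (sole → essential)
  14 | 00-110  (sole → essential)
  20 | 010100  (sole → essential)
  32 | 1-0000,10-000
  38 | -00110,10011-
  39 | 1-0111,10011-
  40 | -01000,10-000
  43 | 101011  (sole → essential)
  48 | 1-0000  (sole → essential)
  55 | 1-0111  (sole → essential)
  57 | 111001  (sole → essential)
Essential prime implicants: 00-110, 00100-, 010100, 1-0000, 1-0111, 101011, 111001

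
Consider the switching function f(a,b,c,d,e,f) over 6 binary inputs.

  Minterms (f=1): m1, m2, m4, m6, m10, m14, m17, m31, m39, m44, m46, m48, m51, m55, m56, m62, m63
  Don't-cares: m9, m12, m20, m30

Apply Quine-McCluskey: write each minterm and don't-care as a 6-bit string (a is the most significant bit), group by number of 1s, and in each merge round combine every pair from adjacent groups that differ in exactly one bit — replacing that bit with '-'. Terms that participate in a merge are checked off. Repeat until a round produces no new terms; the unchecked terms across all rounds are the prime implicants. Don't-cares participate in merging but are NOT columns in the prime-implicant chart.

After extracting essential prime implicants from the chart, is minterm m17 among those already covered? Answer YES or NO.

YES

size-2^0 implicants → 000001(✓)  000010(✓)  000100(✓)  000110(✓)  001001(✓)  001010(✓)  001100(✓)  001110(✓)  010001(✓)  010100(✓)  011110(✓)  011111(✓)  100111(✓)  101100(✓)  101110(✓)  110000(✓)  110011(✓)  110111(✓)  111000(✓)  111110(✓)  111111(✓)
size-2^1 implicants → -01100(✓)  -01110(✓)  -11110(✓)  -11111(✓)  0-0001  0-0100  0-1110(✓)  00-001  00-010(✓)  00-100(✓)  00-110(✓)  000-10(✓)  0001-0(✓)  001-10(✓)  0011-0(✓)  01111-(✓)  1-0111  1-1110(✓)  1011-0(✓)  11-000  11-111  110-11  11111-(✓)
size-2^2 implicants → --1110  -011-0  -1111-  00--10  00-1-0
Unchecked terms (primes): --1110, -011-0, -1111-, 0-0001, 0-0100, 00--10, 00-001, 00-1-0, 1-0111, 11-000, 11-111, 110-11
Minterm coverage:
  m1 ⊆ 0-0001,00-001
  m2 ⊆ 00--10 [E]
  m4 ⊆ 0-0100,00-1-0
  m6 ⊆ 00--10,00-1-0
  m10 ⊆ 00--10 [E]
  m14 ⊆ --1110,-011-0,00--10,00-1-0
  m17 ⊆ 0-0001 [E]
  m31 ⊆ -1111- [E]
  m39 ⊆ 1-0111 [E]
  m44 ⊆ -011-0 [E]
  m46 ⊆ --1110,-011-0
  m48 ⊆ 11-000 [E]
  m51 ⊆ 110-11 [E]
  m55 ⊆ 1-0111,11-111,110-11
  m56 ⊆ 11-000 [E]
  m62 ⊆ --1110,-1111-
  m63 ⊆ -1111-,11-111
E = {-011-0, -1111-, 0-0001, 00--10, 1-0111, 11-000, 110-11}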